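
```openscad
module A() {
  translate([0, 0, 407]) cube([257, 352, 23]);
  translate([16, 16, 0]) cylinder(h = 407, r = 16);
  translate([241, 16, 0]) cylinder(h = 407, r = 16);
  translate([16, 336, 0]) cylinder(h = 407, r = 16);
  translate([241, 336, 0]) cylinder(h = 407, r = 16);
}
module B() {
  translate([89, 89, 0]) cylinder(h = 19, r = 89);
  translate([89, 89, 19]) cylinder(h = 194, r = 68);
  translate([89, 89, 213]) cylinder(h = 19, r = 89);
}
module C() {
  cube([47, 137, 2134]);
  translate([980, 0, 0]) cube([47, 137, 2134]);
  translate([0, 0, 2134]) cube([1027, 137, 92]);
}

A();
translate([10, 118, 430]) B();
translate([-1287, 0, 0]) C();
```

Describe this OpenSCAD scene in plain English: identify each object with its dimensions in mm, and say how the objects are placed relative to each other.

A is a four-legged stool. The seat is 257×352 mm, 23 mm thick, top at z = 430 mm. It stands on four round legs, each 32 mm in diameter, from z = 0 to the seat underside, each leg's axis is inset half a diameter from the nearest pair of seat edges (so the leg's bounding box is flush with the corner).

B is a spool: two coaxial disc flanges of radius 89 mm and thickness 19 mm, joined by a core cylinder of radius 68 mm and height 194 mm. The lower flange rests on z = 0 and the three cylinders share a vertical axis.

C is a rectangular door frame: two vertical jambs of 47×137 mm section, 2134 mm tall, with a clear opening 933 mm wide between their inner faces. A header 92 mm tall and 137 mm deep lies on top of the jambs and spans the full outside width.

The spool is on top of the stool. The door frame is on the floor beside the stool on its −x side.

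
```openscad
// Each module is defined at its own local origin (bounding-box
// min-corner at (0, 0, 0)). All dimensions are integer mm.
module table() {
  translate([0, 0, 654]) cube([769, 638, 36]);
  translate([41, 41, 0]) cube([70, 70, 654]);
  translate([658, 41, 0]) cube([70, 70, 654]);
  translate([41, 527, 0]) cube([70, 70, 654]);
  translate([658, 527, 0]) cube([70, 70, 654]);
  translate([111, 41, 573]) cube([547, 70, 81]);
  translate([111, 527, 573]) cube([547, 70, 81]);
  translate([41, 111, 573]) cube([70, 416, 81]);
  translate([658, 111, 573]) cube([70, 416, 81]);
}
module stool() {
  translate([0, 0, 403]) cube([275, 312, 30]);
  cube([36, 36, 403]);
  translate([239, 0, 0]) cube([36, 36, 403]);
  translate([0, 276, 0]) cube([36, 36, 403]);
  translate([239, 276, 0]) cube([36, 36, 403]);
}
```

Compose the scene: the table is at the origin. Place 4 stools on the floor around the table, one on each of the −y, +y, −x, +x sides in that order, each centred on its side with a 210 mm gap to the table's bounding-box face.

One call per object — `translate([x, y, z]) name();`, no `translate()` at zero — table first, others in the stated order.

table();
translate([247, -522, 0]) stool();
translate([247, 848, 0]) stool();
translate([-485, 163, 0]) stool();
translate([979, 163, 0]) stool();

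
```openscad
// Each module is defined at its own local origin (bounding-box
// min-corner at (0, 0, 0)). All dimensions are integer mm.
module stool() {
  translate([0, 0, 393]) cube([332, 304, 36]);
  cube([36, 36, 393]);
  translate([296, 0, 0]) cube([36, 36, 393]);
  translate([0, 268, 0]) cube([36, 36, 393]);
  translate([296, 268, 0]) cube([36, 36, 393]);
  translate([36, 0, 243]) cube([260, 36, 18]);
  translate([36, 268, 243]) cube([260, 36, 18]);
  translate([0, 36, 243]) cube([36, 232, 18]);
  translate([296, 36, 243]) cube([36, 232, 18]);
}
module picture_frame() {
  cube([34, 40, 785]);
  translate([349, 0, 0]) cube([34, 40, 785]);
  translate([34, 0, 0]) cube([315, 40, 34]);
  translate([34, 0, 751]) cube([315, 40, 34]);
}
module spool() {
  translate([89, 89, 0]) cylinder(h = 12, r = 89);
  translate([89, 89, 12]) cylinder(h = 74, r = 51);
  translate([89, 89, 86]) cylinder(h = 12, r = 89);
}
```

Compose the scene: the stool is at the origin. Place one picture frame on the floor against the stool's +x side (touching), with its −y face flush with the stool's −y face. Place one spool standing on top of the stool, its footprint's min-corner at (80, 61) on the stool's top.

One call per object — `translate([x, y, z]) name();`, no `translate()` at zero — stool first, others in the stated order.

stool();
translate([332, 0, 0]) picture_frame();
translate([80, 61, 429]) spool();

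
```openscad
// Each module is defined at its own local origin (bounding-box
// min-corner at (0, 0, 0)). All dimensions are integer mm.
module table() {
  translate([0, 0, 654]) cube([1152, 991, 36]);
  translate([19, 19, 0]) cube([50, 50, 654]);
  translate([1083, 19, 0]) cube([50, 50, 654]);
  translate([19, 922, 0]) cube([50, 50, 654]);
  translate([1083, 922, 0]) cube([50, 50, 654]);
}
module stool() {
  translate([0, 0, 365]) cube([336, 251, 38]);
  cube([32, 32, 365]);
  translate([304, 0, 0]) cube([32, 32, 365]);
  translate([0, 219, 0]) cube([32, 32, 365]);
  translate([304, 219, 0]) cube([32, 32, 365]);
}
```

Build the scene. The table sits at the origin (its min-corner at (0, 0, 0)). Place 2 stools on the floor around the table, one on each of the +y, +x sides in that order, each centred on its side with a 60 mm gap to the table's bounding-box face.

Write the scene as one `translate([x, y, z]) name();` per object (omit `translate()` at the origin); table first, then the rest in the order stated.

table();
translate([408, 1051, 0]) stool();
translate([1212, 370, 0]) stool();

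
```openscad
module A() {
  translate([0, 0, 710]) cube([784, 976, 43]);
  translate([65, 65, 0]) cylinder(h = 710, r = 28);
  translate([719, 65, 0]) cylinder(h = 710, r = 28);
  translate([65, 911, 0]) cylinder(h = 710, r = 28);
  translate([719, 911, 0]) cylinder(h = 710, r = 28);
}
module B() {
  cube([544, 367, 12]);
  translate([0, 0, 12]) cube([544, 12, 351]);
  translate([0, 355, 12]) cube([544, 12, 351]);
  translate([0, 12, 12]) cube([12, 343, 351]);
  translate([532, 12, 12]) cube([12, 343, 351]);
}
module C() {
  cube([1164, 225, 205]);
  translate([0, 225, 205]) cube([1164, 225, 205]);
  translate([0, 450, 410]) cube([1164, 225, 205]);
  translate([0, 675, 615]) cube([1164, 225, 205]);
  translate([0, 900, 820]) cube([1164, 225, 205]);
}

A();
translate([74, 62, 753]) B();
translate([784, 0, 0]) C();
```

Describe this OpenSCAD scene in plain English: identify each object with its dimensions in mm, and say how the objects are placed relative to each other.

A is a table with a 784×976 mm rectangular top, 43 mm thick, top surface at z = 753 mm, supported by four round legs of 56 mm diameter, each leg's bounding box inset 37 mm from the nearest pair of top edges, running from the floor.

B is an open-topped rectangular box: outside dimensions 544×367×363 mm, with a uniform wall and base thickness of 12 mm. The base is a full 544×367 slab on the floor; four walls sit on top of the base. The front and back walls (the −y and +y sides) span the full width; the two side walls fit between them.

C is a straight staircase of 5 solid steps. Each step is 1164 mm wide (x), 225 mm deep (y, the going) and 205 mm tall (the rise). The first step rests on the floor; each subsequent step sits one going further in +y and one rise higher in +z, directly behind and above the previous step with no overlap.

The open box is on top of the table. The staircase is against the table's +x side, with their −y faces flush.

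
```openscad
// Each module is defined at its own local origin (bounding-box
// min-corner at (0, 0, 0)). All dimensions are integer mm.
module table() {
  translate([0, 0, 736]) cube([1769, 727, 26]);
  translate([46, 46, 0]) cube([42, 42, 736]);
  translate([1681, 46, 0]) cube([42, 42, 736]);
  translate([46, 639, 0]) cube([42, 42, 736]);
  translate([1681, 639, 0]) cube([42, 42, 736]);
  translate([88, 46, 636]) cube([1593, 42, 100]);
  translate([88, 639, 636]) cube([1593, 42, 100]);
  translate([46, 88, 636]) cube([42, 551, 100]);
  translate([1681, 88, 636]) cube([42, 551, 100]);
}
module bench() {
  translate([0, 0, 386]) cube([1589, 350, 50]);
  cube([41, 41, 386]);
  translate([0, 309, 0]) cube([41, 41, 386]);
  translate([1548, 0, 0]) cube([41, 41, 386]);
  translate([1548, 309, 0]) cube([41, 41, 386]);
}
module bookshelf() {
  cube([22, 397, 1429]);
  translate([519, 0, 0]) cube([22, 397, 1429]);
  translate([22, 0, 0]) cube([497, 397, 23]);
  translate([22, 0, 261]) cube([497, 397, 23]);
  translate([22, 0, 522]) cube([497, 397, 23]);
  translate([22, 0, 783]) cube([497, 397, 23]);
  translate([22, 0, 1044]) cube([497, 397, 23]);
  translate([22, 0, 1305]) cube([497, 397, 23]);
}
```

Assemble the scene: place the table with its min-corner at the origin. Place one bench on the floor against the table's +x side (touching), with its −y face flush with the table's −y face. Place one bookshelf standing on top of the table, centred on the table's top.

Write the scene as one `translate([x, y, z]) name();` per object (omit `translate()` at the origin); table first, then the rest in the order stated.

table();
translate([1769, 0, 0]) bench();
translate([614, 165, 762]) bookshelf();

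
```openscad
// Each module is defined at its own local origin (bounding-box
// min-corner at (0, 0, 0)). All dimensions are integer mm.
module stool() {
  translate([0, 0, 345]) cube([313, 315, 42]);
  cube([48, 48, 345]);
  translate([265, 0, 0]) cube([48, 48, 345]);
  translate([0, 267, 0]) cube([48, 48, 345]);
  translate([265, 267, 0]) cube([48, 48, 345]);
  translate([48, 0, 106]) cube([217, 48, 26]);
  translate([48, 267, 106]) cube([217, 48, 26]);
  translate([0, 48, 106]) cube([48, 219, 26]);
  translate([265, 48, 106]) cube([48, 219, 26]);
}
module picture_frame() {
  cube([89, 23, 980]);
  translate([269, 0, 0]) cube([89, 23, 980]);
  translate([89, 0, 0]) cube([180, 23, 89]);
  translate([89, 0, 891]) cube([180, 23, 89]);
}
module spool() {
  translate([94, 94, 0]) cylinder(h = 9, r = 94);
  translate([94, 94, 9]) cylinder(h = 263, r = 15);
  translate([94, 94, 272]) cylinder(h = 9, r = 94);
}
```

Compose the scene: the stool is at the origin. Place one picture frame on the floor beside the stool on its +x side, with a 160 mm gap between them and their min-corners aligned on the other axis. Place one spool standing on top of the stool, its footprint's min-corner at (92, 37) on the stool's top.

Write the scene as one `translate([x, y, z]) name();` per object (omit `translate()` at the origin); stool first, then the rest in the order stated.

stool();
translate([473, 0, 0]) picture_frame();
translate([92, 37, 387]) spool();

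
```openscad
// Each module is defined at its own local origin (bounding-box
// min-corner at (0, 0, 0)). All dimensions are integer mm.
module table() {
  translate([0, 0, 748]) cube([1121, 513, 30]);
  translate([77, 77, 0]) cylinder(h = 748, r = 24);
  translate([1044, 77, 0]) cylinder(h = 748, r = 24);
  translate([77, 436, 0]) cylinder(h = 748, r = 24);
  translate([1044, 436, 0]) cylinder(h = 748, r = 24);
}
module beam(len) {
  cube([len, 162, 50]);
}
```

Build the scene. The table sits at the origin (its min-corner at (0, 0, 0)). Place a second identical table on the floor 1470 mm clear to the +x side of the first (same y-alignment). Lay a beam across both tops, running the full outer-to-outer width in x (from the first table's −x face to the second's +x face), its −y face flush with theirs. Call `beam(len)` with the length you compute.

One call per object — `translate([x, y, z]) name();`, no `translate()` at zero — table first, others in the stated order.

table();
translate([2591, 0, 0]) table();
translate([0, 0, 778]) beam(3712);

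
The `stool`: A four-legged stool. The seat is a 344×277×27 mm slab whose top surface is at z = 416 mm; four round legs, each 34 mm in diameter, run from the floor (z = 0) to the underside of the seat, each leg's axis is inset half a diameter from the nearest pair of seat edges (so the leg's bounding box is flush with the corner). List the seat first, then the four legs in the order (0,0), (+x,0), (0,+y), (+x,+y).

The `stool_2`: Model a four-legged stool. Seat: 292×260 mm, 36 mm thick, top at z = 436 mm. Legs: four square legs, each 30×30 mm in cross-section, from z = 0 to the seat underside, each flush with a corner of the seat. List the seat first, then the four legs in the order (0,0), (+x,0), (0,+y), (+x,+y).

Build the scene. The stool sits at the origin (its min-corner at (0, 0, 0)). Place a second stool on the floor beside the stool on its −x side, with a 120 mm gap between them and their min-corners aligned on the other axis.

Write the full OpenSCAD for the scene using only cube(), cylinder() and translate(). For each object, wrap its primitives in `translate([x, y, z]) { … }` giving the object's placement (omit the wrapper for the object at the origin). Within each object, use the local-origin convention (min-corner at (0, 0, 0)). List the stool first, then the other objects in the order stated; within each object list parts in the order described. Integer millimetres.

translate([0, 0, 389]) cube([344, 277, 27]);
translate([17, 17, 0]) cylinder(h = 389, r = 17);
translate([327, 17, 0]) cylinder(h = 389, r = 17);
translate([17, 260, 0]) cylinder(h = 389, r = 17);
translate([327, 260, 0]) cylinder(h = 389, r = 17);
translate([-412, 0, 0]) {
  translate([0, 0, 400]) cube([292, 260, 36]);
  cube([30, 30, 400]);
  translate([262, 0, 0]) cube([30, 30, 400]);
  translate([0, 230, 0]) cube([30, 30, 400]);
  translate([262, 230, 0]) cube([30, 30, 400]);
}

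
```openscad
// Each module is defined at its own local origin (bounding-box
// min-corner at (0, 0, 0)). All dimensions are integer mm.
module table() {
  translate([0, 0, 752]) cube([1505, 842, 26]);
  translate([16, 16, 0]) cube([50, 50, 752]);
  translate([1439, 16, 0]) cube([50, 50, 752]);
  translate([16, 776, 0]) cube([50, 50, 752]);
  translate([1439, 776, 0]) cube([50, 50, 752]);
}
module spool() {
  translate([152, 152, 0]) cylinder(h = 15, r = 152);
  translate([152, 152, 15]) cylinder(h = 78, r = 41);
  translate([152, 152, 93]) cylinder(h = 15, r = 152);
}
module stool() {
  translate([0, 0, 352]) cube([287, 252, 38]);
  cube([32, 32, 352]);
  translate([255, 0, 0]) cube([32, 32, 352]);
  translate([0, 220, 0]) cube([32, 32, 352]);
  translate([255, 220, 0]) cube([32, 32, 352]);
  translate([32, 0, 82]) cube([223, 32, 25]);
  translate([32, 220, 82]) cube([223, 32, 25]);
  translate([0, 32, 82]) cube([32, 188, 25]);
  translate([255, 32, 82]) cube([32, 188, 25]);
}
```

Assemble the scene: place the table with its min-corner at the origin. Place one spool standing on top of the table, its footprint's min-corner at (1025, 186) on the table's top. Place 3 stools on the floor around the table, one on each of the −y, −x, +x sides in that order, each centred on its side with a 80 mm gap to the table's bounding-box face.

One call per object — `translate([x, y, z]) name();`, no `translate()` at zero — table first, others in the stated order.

table();
translate([1025, 186, 778]) spool();
translate([609, -332, 0]) stool();
translate([-367, 295, 0]) stool();
translate([1585, 295, 0]) stool();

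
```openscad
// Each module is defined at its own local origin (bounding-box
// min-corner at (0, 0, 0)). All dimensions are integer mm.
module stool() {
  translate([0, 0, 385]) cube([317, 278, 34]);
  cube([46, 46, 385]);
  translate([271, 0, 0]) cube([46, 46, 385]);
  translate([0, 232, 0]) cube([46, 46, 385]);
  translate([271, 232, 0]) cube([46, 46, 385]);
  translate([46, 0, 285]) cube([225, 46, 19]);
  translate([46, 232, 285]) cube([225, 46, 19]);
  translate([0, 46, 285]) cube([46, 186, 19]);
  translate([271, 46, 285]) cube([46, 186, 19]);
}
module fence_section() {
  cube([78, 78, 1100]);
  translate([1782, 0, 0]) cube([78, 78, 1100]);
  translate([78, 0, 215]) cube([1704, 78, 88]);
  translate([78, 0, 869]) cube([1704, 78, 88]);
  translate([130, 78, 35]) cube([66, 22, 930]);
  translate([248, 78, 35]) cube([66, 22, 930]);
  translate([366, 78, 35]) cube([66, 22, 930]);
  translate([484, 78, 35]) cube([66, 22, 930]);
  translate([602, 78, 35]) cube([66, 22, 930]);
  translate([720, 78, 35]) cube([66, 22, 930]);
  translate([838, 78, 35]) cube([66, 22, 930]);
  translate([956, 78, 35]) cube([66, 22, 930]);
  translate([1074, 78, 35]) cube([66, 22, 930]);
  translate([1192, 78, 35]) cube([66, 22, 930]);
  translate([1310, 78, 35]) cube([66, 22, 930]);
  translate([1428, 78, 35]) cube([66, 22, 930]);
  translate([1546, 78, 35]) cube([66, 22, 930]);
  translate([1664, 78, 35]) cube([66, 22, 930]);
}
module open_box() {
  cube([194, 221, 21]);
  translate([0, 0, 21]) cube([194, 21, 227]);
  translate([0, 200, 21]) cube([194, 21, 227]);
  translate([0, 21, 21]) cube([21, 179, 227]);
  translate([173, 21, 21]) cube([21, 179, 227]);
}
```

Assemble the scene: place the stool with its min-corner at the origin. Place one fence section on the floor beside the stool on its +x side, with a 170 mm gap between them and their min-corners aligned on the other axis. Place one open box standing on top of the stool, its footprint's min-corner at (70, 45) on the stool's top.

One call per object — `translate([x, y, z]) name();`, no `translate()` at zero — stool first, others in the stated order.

stool();
translate([487, 0, 0]) fence_section();
translate([70, 45, 419]) open_box();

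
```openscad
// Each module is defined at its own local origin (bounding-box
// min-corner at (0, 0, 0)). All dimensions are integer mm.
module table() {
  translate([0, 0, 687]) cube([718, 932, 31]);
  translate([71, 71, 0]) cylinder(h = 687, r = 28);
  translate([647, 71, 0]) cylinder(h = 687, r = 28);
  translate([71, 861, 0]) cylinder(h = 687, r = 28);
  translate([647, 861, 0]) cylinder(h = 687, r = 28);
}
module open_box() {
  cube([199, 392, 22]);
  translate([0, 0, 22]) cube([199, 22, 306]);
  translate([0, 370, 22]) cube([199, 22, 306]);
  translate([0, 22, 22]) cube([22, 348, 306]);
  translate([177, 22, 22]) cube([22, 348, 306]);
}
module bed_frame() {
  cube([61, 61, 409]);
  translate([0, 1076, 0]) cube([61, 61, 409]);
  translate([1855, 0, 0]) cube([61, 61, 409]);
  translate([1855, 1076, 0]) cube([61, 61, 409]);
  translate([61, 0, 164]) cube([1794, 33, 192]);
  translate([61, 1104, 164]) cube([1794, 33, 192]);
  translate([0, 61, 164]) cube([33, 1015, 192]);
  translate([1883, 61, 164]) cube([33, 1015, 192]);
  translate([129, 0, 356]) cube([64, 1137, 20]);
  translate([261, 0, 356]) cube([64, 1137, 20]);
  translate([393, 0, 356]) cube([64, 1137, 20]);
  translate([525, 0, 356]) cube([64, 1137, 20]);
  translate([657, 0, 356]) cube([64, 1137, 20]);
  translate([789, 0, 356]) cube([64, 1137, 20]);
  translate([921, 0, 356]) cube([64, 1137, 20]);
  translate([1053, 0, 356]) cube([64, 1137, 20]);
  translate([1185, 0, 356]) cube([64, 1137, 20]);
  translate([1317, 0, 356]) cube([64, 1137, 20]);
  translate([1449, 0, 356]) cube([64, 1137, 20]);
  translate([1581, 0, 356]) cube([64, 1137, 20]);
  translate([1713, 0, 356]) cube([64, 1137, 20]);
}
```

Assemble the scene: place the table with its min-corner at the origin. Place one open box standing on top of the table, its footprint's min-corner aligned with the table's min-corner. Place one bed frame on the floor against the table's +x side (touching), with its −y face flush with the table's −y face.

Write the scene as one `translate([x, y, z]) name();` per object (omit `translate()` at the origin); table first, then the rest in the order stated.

table();
translate([0, 0, 718]) open_box();
translate([718, 0, 0]) bed_frame();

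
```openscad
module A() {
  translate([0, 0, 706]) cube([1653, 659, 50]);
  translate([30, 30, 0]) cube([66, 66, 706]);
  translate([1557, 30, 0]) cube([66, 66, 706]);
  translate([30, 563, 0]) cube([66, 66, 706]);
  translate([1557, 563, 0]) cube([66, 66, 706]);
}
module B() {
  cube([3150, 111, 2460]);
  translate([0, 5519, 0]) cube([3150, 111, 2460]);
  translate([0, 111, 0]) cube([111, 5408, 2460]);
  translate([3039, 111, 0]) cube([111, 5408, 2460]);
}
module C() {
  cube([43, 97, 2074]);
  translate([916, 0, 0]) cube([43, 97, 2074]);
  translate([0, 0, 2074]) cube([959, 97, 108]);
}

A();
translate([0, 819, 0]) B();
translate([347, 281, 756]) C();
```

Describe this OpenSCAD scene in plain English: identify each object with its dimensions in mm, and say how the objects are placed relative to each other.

A is a table with a 1653×659 mm rectangular top, 50 mm thick, top surface at z = 756 mm, supported by four 66×66 mm square legs, each inset 30 mm from the nearest pair of top edges, running from the floor.

B is the wall frame of a small rectangular building: four walls, each 2460 mm tall and 111 mm thick, enclosing a footprint 3150 mm (x) by 5630 mm (y) outside-to-outside, with no floor or roof. The front and back walls (the −y and +y sides) span the full width; the two side walls fit between them.

C is a rectangular door frame: two vertical jambs of 43×97 mm section, 2074 mm tall, with a clear opening 873 mm wide between their inner faces. A header 108 mm tall and 97 mm deep lies on top of the jambs and spans the full outside width.

The house frame is on the floor beside the table on its +y side. The door frame is on top of the table, centred.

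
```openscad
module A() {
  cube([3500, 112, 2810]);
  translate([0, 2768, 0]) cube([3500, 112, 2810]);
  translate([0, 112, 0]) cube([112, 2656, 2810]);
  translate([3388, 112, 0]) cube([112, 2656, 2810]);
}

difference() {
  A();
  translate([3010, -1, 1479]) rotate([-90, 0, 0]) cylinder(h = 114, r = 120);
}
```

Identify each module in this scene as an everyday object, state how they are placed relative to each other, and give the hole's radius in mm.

The subtracted cylinder has r = 120 mm.

A is a house frame. The house frame has a circular hole through its front wall. The hole's radius is 120 mm.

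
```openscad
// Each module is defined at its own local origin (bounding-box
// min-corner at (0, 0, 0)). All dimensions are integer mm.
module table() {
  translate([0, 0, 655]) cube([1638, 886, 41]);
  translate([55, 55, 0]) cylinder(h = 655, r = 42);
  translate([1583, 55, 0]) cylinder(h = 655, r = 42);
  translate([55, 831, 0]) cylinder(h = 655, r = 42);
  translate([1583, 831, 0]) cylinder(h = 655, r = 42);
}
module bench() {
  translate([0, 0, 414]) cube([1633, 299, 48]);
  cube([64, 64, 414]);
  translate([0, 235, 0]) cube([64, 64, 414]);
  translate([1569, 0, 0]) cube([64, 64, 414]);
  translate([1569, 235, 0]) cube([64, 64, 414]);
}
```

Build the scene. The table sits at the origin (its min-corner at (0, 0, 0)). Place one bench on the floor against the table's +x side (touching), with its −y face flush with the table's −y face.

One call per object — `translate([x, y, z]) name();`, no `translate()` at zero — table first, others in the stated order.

table();
translate([1638, 0, 0]) bench();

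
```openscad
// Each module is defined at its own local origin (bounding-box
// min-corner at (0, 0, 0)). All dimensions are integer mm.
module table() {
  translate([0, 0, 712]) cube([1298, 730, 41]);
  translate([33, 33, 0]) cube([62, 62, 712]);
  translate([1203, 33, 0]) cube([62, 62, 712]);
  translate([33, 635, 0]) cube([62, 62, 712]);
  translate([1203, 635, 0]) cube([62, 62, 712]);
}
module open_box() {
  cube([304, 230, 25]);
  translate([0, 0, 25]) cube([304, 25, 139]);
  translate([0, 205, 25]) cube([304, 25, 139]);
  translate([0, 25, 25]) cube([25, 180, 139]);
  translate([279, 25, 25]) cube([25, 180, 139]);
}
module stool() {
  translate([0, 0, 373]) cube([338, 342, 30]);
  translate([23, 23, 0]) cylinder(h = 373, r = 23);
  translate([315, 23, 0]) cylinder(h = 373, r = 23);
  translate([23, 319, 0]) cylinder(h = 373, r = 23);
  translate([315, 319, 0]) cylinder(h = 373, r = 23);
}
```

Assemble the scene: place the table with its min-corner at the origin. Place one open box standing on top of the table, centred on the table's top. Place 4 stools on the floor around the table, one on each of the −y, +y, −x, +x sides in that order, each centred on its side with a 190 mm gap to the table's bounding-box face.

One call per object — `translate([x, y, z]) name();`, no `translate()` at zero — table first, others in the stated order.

table();
translate([497, 250, 753]) open_box();
translate([480, -532, 0]) stool();
translate([480, 920, 0]) stool();
translate([-528, 194, 0]) stool();
translate([1488, 194, 0]) stool();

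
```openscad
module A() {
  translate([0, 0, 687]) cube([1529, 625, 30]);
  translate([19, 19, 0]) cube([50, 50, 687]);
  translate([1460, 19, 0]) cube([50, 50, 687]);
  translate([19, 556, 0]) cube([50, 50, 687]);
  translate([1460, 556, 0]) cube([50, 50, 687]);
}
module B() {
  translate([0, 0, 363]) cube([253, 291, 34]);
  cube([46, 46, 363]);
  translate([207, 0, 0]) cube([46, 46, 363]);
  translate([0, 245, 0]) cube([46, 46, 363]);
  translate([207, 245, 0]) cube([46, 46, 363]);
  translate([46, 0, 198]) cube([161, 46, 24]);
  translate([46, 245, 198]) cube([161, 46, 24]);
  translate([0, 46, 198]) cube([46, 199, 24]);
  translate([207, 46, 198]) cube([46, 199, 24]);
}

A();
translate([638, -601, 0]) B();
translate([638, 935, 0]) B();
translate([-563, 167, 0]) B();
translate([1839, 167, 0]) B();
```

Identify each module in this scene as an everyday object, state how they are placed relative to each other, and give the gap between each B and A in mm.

A is a table. B is a stool. Four stools sit around the table at the −y, +y, −x, +x sides. The gap between each stool and the table is 310 mm.

Each stool's nearest face is 310 mm from the table's bounding box.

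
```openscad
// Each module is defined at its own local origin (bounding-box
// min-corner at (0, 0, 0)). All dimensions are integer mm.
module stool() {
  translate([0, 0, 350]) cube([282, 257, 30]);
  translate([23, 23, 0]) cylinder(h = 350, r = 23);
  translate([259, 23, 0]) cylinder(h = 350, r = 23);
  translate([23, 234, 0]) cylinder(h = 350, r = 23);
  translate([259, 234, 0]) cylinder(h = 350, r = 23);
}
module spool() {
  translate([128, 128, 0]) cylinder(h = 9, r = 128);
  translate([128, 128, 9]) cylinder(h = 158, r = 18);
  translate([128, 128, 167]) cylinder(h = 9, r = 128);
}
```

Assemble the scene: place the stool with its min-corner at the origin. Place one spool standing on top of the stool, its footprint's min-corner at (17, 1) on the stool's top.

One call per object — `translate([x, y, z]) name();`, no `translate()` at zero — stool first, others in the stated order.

stool();
translate([17, 1, 380]) spool();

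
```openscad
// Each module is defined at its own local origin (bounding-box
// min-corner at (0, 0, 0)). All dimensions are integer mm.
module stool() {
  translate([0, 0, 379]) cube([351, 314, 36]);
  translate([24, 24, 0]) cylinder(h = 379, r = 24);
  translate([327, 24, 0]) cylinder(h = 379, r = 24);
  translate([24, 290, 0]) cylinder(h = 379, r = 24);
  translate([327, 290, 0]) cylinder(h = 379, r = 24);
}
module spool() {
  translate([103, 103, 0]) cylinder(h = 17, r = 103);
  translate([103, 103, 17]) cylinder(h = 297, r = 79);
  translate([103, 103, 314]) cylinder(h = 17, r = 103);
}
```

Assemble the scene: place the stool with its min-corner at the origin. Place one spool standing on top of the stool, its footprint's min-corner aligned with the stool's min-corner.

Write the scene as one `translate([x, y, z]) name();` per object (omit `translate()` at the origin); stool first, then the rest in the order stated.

stool();
translate([0, 0, 415]) spool();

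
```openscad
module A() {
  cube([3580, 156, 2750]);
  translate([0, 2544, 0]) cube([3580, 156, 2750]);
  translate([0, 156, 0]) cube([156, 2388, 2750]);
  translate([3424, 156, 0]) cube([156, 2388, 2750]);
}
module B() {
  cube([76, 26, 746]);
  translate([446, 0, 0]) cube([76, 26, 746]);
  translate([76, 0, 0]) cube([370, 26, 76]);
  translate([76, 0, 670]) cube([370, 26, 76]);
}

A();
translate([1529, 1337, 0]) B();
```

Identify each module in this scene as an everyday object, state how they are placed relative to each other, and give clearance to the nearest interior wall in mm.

A is a house frame. B is a picture frame. The picture frame sits inside the house frame, centred. The clearance to the nearest interior wall is 1181 mm.

Clearances: x = 1373, y = 1181; minimum 1181 mm.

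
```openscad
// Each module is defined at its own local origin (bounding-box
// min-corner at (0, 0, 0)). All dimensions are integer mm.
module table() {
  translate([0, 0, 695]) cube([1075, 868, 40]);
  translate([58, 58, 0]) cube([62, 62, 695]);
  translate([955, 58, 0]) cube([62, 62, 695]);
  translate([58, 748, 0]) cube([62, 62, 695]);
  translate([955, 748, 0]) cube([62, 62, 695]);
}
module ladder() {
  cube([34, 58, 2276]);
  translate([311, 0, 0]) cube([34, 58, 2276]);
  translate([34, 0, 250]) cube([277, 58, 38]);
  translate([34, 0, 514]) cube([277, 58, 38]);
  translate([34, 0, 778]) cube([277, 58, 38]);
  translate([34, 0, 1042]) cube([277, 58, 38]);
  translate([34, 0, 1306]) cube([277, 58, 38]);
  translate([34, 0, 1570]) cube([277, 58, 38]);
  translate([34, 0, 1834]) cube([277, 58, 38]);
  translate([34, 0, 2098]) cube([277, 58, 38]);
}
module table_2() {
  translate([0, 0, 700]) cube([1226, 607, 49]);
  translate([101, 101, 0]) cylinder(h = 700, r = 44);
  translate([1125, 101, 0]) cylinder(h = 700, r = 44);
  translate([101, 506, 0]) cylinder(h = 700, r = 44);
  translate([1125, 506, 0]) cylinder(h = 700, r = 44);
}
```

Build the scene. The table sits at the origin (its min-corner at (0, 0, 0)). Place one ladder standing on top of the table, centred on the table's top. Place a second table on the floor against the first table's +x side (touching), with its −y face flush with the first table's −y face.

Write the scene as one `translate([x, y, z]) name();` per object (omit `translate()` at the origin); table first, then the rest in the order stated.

table();
translate([365, 405, 735]) ladder();
translate([1075, 0, 0]) table_2();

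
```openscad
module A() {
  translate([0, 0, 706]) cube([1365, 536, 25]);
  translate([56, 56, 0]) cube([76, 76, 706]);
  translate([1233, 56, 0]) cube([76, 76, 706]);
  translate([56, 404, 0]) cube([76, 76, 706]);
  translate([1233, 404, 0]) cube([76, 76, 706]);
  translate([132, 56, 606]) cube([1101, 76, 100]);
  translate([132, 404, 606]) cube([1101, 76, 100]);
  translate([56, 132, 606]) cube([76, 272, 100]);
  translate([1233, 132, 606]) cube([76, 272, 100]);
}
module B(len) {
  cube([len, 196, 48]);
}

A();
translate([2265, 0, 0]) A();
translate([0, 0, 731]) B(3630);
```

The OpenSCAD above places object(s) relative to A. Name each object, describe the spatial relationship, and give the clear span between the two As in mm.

A is a table. B is a beam. A beam spans the tops of two tables. The clear span between the two tables is 900 mm.

Second table starts at x = 2265; first ends at x = 1365; clear span = 2265 − 1365 = 900 mm.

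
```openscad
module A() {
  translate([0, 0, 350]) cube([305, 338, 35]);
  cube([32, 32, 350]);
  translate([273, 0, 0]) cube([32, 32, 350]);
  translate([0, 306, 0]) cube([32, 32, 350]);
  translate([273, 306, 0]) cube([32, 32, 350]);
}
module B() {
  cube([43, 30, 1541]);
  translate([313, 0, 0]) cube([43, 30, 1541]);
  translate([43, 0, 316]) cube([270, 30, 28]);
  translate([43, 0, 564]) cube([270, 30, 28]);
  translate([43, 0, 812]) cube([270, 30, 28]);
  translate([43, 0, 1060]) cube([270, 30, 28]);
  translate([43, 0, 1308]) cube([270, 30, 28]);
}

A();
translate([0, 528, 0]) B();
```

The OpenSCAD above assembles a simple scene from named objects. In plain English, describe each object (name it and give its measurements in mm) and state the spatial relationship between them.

A is a simple wooden stool: a rectangular seat 305 mm (x) by 338 mm (y), 35 mm thick, top face at z = 385 mm, on four square legs, each 32×32 mm in cross-section. The legs rest on z = 0, each flush with a corner of the seat.

B is a straight ladder. Two 43×30 mm vertical rails, 1541 mm tall, stand 356 mm apart (outside-to-outside) with their front faces coplanar on the −y side. 5 rungs, each 30 mm deep and 28 mm tall, span between the inner faces of the rails, front faces flush with the rails. The lowest rung's underside is at z = 316 mm and rungs are spaced 248 mm apart (underside to underside).

The ladder is on the floor beside the stool on its +y side.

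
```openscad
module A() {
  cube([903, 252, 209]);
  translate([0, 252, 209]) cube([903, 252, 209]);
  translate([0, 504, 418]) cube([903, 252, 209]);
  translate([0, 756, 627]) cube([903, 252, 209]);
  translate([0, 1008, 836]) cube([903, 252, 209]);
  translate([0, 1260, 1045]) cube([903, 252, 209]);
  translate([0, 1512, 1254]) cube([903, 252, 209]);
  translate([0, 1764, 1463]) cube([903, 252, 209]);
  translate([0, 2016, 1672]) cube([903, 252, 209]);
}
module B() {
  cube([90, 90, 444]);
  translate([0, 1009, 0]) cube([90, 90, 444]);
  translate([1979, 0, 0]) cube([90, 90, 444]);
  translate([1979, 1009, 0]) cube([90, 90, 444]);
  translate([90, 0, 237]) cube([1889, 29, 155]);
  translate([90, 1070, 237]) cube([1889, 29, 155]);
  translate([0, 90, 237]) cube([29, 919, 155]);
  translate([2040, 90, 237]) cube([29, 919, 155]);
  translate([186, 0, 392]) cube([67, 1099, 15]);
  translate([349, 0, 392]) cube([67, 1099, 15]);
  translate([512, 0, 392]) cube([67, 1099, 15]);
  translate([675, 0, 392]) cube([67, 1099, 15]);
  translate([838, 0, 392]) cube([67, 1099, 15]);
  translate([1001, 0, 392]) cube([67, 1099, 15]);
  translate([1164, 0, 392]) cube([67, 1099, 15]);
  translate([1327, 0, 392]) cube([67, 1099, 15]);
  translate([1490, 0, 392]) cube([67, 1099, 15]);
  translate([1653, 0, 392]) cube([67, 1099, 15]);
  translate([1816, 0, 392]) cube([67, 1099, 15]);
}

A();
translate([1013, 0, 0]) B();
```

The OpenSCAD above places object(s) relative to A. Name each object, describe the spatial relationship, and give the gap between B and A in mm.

A is a staircase. B is a bed frame. The bed frame is on the floor beside the staircase on its +x side. The gap between the bed frame and the staircase is 110 mm.

The bed frame's nearest face is 110 mm from the staircase's +x face.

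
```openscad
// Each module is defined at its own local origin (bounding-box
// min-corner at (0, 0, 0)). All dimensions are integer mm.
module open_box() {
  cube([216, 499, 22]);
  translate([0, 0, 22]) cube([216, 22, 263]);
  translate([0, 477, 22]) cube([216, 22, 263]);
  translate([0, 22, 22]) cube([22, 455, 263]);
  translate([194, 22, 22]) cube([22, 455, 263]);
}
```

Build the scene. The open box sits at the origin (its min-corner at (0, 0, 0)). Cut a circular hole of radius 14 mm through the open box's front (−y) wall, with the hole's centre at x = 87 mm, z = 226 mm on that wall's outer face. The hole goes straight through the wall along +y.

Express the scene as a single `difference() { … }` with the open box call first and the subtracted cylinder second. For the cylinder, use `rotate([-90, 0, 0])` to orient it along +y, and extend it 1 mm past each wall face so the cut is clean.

difference() {
  open_box();
  translate([87, -1, 226]) rotate([-90, 0, 0]) cylinder(h = 24, r = 14);
}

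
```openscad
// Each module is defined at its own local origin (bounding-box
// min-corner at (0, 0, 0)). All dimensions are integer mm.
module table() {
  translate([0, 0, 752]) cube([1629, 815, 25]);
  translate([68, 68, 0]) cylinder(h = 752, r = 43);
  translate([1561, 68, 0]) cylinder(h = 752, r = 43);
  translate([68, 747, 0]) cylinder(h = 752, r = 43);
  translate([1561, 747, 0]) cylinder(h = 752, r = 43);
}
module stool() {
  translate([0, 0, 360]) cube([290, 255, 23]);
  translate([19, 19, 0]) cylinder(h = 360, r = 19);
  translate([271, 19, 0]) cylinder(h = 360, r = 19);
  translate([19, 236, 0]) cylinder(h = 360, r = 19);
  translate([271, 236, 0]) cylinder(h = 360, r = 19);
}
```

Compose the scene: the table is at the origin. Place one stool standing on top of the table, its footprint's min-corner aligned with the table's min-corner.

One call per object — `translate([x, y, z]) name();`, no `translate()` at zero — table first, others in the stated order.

table();
translate([0, 0, 777]) stool();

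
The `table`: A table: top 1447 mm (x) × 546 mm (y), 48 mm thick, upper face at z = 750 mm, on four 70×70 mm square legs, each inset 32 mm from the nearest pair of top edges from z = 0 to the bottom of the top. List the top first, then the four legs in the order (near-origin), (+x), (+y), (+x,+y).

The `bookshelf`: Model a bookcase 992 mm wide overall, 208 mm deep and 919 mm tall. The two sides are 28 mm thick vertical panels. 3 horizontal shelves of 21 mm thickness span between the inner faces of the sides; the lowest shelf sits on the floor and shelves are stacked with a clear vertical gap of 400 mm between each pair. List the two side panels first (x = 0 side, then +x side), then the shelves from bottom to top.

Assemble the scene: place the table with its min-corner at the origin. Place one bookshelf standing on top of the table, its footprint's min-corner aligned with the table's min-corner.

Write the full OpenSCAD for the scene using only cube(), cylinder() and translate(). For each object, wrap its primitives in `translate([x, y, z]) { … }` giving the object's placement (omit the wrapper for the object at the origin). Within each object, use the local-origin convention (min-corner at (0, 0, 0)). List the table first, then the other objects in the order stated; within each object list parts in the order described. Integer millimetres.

translate([0, 0, 702]) cube([1447, 546, 48]);
translate([32, 32, 0]) cube([70, 70, 702]);
translate([1345, 32, 0]) cube([70, 70, 702]);
translate([32, 444, 0]) cube([70, 70, 702]);
translate([1345, 444, 0]) cube([70, 70, 702]);
translate([0, 0, 750]) {
  cube([28, 208, 919]);
  translate([964, 0, 0]) cube([28, 208, 919]);
  translate([28, 0, 0]) cube([936, 208, 21]);
  translate([28, 0, 421]) cube([936, 208, 21]);
  translate([28, 0, 842]) cube([936, 208, 21]);
}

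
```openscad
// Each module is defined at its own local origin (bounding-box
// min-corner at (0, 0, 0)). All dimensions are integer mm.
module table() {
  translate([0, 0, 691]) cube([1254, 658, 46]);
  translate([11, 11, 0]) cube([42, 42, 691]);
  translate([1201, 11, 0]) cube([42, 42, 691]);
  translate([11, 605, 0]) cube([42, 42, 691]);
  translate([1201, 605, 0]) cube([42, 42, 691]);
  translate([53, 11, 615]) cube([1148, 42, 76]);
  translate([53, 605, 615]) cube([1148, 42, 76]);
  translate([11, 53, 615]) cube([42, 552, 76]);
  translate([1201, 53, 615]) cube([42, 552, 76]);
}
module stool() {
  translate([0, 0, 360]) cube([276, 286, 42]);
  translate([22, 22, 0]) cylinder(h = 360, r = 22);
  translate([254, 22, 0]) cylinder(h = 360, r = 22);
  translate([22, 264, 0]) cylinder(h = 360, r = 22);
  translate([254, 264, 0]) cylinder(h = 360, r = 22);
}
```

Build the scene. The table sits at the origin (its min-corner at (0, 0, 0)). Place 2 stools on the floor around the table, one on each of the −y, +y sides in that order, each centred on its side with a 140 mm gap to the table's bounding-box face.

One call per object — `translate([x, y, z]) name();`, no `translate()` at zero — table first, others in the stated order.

table();
translate([489, -426, 0]) stool();
translate([489, 798, 0]) stool();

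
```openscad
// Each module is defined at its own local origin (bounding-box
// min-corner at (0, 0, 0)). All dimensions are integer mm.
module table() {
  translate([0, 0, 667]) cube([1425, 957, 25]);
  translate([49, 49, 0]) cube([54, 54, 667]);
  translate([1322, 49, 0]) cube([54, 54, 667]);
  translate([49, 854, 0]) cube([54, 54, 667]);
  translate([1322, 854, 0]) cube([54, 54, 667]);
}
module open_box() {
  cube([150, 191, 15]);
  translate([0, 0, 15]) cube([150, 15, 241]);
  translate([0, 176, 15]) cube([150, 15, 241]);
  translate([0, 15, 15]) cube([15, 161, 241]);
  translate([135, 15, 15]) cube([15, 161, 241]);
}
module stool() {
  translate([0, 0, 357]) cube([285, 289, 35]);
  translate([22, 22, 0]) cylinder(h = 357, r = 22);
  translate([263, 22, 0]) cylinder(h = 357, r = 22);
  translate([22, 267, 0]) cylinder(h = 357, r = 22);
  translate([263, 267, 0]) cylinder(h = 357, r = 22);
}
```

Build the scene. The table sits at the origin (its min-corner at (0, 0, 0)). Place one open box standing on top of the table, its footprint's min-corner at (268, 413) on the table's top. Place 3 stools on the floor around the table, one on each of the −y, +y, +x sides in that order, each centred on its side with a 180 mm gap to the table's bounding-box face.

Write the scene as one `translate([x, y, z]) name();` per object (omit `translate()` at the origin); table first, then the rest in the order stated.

table();
translate([268, 413, 692]) open_box();
translate([570, -469, 0]) stool();
translate([570, 1137, 0]) stool();
translate([1605, 334, 0]) stool();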